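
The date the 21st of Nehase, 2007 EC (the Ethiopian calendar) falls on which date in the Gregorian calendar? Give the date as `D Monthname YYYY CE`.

Both dates share Julian Day Number 2457262; in the Gregorian calendar that is 27 August 2015 CE.

27 August 2015 CE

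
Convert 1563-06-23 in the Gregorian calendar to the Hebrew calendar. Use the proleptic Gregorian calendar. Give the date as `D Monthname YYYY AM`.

22 Sivan 5323 AM

Both dates share Julian Day Number 2292107; in the Hebrew calendar that is 22 Sivan 5323 AM.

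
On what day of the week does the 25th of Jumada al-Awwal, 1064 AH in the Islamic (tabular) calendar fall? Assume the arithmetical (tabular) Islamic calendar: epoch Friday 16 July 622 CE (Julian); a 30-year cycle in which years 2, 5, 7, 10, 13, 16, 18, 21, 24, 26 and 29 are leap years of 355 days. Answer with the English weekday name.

Equivalently 13 April 1654 Gregorian, JDN 2325274.
2325274 ≡ 0 (mod 7); counting from Monday = 0 gives Monday.

Monday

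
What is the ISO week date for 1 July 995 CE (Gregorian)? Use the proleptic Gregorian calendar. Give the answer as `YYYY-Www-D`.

The weekday is Wednesday (ISO weekday 3).
That Wednesday belongs to ISO week 27 of ISO year 995.

0995-W27-3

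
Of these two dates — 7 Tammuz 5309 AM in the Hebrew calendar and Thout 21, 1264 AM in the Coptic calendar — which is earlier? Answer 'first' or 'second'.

The two dates have Julian Day Numbers 2287014 and 2286361 respectively.
Since 2286361 < 2287014, the second date comes first.

second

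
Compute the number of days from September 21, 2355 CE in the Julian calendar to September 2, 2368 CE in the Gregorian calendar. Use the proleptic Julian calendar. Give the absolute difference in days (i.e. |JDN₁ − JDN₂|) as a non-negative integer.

4714

First date → JDN 2581485; second date → JDN 2586199.
The interval is |2581485 − 2586199| = 4714 days.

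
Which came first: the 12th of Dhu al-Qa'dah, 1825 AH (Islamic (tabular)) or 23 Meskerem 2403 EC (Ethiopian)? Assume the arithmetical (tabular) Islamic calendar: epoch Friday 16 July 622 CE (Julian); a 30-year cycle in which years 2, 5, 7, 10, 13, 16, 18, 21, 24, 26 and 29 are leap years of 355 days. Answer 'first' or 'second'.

Converting both to JDN: 2595111 vs 2601573; the smaller is the first.

first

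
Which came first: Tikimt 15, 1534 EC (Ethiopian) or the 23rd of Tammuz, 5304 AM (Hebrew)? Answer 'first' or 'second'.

First date → JDN 2284193; second date → JDN 2285199.
JDN 2284193 < JDN 2285199, so the first date is earlier.

first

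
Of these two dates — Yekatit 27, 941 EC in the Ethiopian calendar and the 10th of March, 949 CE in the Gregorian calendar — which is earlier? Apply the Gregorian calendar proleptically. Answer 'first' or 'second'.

First date → JDN 2067732; second date → JDN 2067744.
JDN 2067732 < JDN 2067744, so the first date is earlier.

first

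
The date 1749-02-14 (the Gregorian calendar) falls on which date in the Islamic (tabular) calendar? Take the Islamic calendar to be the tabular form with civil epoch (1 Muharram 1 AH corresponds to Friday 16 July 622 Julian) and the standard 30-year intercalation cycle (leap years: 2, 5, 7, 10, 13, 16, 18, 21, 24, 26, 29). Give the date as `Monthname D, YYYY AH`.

Safar 25, 1162 AH

Julian Day Number of the source date = 2359914.
Converting JDN 2359914 to the tabular Islamic calendar gives 25 Safar 1162 AH.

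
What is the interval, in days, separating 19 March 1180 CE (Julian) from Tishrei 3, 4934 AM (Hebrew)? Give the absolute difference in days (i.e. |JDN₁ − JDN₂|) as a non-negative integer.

2380

First date → JDN 2152131; second date → JDN 2149751.
The interval is |2152131 − 2149751| = 2380 days.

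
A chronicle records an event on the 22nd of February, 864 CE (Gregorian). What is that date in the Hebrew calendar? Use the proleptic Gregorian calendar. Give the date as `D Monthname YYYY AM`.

Both dates share Julian Day Number 2036682; in the Hebrew calendar that is 7 Adar 4624 AM.

7 Adar 4624 AM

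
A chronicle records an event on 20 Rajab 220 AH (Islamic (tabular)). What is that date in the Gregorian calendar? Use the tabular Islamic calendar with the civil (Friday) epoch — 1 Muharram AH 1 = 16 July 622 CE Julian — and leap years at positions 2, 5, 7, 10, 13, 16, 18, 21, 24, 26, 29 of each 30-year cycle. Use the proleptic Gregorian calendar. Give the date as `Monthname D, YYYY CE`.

July 24, 835 CE

Both dates share Julian Day Number 2026242; in the Gregorian calendar that is 24 July 835 CE.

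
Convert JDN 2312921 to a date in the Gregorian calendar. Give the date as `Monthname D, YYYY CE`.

Counting from JDN 2299161 = 15 Oct 1582 gives an offset of 13760 days.

June 17, 1620 CE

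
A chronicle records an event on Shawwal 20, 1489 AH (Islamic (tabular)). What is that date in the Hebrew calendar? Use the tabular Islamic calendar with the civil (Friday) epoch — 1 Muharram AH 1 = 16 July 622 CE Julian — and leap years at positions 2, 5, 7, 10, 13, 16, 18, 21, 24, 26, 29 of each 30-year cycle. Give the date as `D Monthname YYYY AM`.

20 Tevet 5827 AM

Both dates share Julian Day Number 2476023; in the Hebrew calendar that is 20 Tevet 5827 AM.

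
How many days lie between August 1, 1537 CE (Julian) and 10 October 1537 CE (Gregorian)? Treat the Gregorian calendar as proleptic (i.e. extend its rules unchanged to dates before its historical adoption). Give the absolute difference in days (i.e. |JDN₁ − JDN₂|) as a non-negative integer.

60

First date → JDN 2282660; second date → JDN 2282720.
The interval is |2282660 − 2282720| = 60 days.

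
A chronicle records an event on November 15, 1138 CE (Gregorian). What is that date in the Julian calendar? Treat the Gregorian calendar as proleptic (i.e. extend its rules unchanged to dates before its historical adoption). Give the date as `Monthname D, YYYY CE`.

For dates in this range the Gregorian date is 7 days ahead of the Julian.
15 November 1138 Gregorian − 7 days → 8 November 1138 Julian.

November 8, 1138 CE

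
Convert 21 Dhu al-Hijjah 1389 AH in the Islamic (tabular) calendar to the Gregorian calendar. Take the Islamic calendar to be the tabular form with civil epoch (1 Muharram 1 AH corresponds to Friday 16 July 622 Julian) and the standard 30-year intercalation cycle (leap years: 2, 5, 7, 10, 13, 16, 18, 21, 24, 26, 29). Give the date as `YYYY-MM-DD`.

Both dates share Julian Day Number 2440646; in the Gregorian calendar that is 28 February 1970 CE.

1970-02-28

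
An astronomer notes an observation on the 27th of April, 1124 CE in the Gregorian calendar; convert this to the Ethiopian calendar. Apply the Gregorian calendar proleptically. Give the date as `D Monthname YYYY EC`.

Julian Day Number of the source date = 2131709.
Converting JDN 2131709 to the Ethiopian calendar gives 25 Miyazya 1116 EC.

25 Miyazya 1116 EC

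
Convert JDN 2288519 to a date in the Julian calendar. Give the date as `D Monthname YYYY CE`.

The proleptic Gregorian equivalent of JDN 2288519 is 26 August 1553.
In the Julian calendar that day is 16 August 1553 CE.

16 August 1553 CE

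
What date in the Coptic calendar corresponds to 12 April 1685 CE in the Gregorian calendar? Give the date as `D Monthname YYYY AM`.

Both dates share Julian Day Number 2336596; in the Coptic calendar that is 7 Parmouti 1401 AM.

7 Parmouti 1401 AM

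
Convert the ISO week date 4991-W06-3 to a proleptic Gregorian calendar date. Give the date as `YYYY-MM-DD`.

4991-02-09

ISO week 1 of 4991 is the week containing the first Thursday of 4991.
Week 6, day 3 (Wednesday) lands on 4991-02-09.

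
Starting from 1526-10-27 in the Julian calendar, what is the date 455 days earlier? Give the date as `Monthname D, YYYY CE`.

Counting 455 days back from JDN 2278729 reaches JDN 2278274, which is July 29, 1525 CE.

July 29, 1525 CE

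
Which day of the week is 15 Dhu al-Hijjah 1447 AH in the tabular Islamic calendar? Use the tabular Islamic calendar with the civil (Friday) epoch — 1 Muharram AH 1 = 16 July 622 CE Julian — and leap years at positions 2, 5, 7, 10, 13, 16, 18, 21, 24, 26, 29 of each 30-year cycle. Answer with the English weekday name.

Equivalently 1 June 2026 Gregorian, JDN 2461193.
Since JDN mod 7 = 0 (0 = Monday), the day is Monday.

Monday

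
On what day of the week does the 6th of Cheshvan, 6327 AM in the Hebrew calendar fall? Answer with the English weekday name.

Equivalently 21 October 2566 Gregorian, JDN 2658566.
2658566 ≡ 1 (mod 7); counting from Monday = 0 gives Tuesday.

Tuesday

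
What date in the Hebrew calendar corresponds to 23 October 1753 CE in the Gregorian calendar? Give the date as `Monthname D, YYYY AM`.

Tishrei 25, 5514 AM

Both dates share Julian Day Number 2361626; in the Hebrew calendar that is 25 Tishrei 5514 AM.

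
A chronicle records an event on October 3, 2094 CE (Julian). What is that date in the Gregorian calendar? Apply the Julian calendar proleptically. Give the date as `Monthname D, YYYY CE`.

For dates in this range the Gregorian date is 13 days ahead of the Julian.
3 October 2094 Julian + 13 days → 16 October 2094 Gregorian.

October 16, 2094 CE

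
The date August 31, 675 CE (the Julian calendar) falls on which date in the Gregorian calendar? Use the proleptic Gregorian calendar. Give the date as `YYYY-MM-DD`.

The Julian–Gregorian offset here is 3 days (Julian trailing).
31 August 675 Julian + 3 days → 3 September 675 Gregorian.

0675-09-03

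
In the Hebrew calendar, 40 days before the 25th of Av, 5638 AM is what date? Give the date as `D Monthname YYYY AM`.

Counting 40 days back from JDN 2407221 reaches JDN 2407181, which is 14 Tammuz 5638 AM.

14 Tammuz 5638 AM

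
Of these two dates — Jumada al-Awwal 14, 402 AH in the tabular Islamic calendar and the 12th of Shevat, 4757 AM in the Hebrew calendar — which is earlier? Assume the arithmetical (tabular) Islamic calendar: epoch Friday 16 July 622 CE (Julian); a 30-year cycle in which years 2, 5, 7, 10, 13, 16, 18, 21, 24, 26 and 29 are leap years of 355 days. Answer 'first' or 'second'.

Converting both to JDN: 2090672 vs 2085236; the smaller is the second.

second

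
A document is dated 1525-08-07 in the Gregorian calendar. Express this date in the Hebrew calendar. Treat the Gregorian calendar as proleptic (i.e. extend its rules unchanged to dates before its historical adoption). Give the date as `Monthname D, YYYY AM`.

Julian Day Number of the source date = 2278273.
Converting JDN 2278273 to the Hebrew calendar gives 8 Av 5285 AM.

Av 8, 5285 AM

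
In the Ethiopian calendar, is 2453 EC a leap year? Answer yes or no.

no

2453 mod 4 = 1; in the Ethiopian calendar a year is leap when year mod 4 = 3, so it is a common year.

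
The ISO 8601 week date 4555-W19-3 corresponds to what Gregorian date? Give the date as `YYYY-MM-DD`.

ISO week 1 of 4555 is the week containing the first Thursday of 4555.
Week 19, day 3 (Wednesday) lands on 4555-05-07.

4555-05-07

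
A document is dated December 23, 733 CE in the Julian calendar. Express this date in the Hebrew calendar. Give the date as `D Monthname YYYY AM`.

The source date corresponds to 27 December 733 in the proleptic Gregorian calendar (JDN 1989143).
That day falls on 11 Tevet 4494 AM in the Hebrew calendar.

11 Tevet 4494 AM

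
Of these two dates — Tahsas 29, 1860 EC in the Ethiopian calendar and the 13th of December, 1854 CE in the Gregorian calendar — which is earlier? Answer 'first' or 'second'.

First date → JDN 2403339; second date → JDN 2398566.
JDN 2398566 < JDN 2403339, so the second date is earlier.

second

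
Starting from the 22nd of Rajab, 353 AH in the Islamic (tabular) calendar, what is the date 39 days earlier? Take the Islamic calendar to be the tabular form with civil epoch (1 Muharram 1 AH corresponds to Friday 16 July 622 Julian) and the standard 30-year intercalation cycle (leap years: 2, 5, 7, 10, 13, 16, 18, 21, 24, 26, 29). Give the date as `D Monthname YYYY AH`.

12 Jumada al-Thani 353 AH

The starting date is JDN 2073375; 2073375 − 39 = 2073336.
JDN 2073336 corresponds to 12 Jumada al-Thani 353 AH.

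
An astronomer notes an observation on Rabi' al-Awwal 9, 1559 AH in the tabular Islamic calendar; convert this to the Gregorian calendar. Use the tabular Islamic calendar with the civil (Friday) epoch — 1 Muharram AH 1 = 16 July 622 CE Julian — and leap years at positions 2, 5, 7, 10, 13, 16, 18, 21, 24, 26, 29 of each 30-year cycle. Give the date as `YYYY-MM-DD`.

Both dates share Julian Day Number 2500610; in the Gregorian calendar that is 3 May 2134 CE.

2134-05-03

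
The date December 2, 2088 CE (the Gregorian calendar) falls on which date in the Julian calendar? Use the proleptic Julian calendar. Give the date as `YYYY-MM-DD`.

The Julian–Gregorian offset here is 13 days (Julian trailing).
2 December 2088 Gregorian − 13 days → 19 November 2088 Julian.

2088-11-19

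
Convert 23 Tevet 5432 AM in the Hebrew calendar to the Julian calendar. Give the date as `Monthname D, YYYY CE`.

Julian Day Number of the source date = 2331738.
Converting JDN 2331738 to the Julian calendar gives 14 December 1671 CE.

December 14, 1671 CE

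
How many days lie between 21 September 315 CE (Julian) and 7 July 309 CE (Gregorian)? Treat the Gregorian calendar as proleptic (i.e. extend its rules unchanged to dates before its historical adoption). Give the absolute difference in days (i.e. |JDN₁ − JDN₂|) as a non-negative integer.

2268

JDN of the first date = 1836375.
JDN of the second date = 1834107.
|1834107 − 1836375| = 2268.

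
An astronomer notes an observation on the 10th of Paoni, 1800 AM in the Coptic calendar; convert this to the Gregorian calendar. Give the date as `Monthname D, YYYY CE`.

June 17, 2084 CE

Both dates share Julian Day Number 2482394; in the Gregorian calendar that is 17 June 2084 CE.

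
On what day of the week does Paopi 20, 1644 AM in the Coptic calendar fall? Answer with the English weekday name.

Monday

Equivalently 31 October 1927 Gregorian, JDN 2425185.
JDN 2425185 mod 7 = 0, and JDN 0 was a Monday, so this is a Monday.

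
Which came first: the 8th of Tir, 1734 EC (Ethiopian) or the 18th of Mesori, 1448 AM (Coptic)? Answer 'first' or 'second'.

second

First date → JDN 2357326; second date → JDN 2353894.
JDN 2353894 < JDN 2357326, so the second date is earlier.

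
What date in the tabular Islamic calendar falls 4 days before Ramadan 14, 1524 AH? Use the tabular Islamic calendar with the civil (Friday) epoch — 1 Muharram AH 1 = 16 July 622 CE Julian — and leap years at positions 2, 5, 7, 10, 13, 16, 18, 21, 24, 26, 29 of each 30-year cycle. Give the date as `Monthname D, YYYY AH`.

Ramadan 10, 1524 AH

The starting date is JDN 2488389; 2488389 − 4 = 2488385.
JDN 2488385 corresponds to Ramadan 10, 1524 AH.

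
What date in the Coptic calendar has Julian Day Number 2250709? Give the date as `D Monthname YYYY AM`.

JDN 2250709 is 17 February 1450 in the proleptic Gregorian calendar.
In the Coptic calendar that day is 14 Meshir 1166 AM.

14 Meshir 1166 AM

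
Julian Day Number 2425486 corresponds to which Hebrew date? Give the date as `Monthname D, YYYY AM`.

The Gregorian equivalent of JDN 2425486 is 27 August 1928.
In the Hebrew calendar that day is Elul 11, 5688 AM.

Elul 11, 5688 AM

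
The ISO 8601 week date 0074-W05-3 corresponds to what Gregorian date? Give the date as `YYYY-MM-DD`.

ISO week 1 of 74 is the week containing the first Thursday of 74.
Week 5, day 3 (Wednesday) lands on 0074-01-31.

0074-01-31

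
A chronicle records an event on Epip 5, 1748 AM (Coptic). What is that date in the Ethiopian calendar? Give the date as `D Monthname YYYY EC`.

Julian Day Number of the source date = 2463426.
Converting JDN 2463426 to the Ethiopian calendar gives 5 Hamle 2024 EC.

5 Hamle 2024 EC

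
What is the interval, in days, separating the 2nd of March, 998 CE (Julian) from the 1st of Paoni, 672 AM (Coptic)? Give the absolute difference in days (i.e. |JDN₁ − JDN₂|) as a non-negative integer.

15255

JDN of the first date = 2085638.
JDN of the second date = 2070383.
|2070383 − 2085638| = 15255.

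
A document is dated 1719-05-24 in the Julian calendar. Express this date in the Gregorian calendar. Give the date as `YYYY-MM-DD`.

For dates in this range the Gregorian date is 11 days ahead of the Julian.
24 May 1719 Julian + 11 days → 4 June 1719 Gregorian.

1719-06-04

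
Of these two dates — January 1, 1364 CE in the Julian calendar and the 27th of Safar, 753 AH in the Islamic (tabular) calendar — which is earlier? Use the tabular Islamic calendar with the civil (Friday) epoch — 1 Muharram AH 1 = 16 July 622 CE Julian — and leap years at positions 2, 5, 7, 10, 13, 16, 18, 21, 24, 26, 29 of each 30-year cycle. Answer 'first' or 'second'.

Converting both to JDN: 2219259 vs 2214980; the smaller is the second.

second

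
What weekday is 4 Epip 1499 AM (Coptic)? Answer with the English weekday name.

Wednesday

In the Gregorian calendar this is 9 July 1783 (JDN 2372477).
Since JDN mod 7 = 2 (0 = Monday), the day is Wednesday.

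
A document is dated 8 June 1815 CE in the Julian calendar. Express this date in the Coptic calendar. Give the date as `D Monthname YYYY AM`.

14 Paoni 1531 AM

Julian Day Number of the source date = 2384145.
Converting JDN 2384145 to the Coptic calendar gives 14 Paoni 1531 AM.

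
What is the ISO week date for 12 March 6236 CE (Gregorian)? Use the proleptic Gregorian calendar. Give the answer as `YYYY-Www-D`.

6236-W10-6

The weekday is Saturday (ISO weekday 6).
That Saturday belongs to ISO week 10 of ISO year 6236.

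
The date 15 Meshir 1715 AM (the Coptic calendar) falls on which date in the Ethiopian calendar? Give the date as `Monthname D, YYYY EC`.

Yekatit 15, 1991 EC

The source date corresponds to 22 February 1999 in the Gregorian calendar (JDN 2451232).
That day falls on 15 Yekatit 1991 EC in the Ethiopian calendar.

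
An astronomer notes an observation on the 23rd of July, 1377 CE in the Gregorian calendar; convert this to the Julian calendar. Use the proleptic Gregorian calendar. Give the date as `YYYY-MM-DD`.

1377-07-15

For dates in this range the Gregorian date is 8 days ahead of the Julian.
23 July 1377 Gregorian − 8 days → 15 July 1377 Julian.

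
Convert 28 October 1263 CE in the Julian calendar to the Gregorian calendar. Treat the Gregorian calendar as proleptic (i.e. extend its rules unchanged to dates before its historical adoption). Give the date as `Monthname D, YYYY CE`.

November 4, 1263 CE

At this point the Julian calendar is 7 days behind the Gregorian.
28 October 1263 Julian + 7 days → 4 November 1263 Gregorian.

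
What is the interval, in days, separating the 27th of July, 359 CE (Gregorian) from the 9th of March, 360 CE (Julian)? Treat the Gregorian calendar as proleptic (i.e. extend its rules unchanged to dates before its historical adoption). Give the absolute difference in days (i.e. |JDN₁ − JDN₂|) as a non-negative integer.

First date → JDN 1852389; second date → JDN 1852616.
The interval is |1852389 − 1852616| = 227 days.

227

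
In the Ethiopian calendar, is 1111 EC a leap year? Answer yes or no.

yes

1111 mod 4 = 3; in the Ethiopian calendar a year is leap when year mod 4 = 3, so it is a leap year.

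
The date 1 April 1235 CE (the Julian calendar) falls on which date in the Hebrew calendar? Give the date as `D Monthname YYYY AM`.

Both dates share Julian Day Number 2172232; in the Hebrew calendar that is 11 Nisan 4995 AM.

11 Nisan 4995 AM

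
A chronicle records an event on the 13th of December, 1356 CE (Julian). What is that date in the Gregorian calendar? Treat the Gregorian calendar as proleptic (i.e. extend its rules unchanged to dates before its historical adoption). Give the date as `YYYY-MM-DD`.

1356-12-21

The Julian–Gregorian offset here is 8 days (Julian trailing).
13 December 1356 Julian + 8 days → 21 December 1356 Gregorian.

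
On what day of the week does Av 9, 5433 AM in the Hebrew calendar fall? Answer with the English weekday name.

This is JDN 2332314 (22 July 1673 Gregorian).
JDN 2332314 mod 7 = 5, and JDN 0 was a Monday, so this is a Saturday.

Saturday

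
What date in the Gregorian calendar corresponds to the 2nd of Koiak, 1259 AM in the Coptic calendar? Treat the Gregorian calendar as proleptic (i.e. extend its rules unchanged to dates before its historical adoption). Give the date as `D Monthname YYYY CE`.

Julian Day Number of the source date = 2284605.
Converting JDN 2284605 to the Gregorian calendar gives 8 December 1542 CE.

8 December 1542 CE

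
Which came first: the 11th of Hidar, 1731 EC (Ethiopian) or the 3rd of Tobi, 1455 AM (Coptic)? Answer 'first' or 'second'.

The two dates have Julian Day Numbers 2356173 and 2356225 respectively.
Since 2356173 < 2356225, the first date comes first.

first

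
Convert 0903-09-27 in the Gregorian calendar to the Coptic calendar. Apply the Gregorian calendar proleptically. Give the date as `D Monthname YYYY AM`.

Both dates share Julian Day Number 2051143; in the Coptic calendar that is 24 Thout 620 AM.

24 Thout 620 AM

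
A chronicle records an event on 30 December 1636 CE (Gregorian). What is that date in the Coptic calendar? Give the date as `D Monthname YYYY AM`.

24 Koiak 1353 AM

Both dates share Julian Day Number 2318961; in the Coptic calendar that is 24 Koiak 1353 AM.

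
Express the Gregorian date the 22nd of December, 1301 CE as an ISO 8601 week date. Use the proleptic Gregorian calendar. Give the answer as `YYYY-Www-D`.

The weekday is Thursday (ISO weekday 4).
That Thursday belongs to ISO week 51 of ISO year 1301.

1301-W51-4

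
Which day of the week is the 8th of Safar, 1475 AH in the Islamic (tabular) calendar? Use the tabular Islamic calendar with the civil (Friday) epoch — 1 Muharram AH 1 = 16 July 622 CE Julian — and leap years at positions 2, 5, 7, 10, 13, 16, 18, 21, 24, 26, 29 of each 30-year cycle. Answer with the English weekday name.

Wednesday

This is JDN 2470813 (2 October 2052 Gregorian).
JDN 2470813 mod 7 = 2, and JDN 0 was a Monday, so this is a Wednesday.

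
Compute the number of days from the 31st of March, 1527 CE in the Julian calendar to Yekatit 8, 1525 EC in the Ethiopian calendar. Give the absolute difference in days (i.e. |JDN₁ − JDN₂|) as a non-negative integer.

2135

First date → JDN 2278884; second date → JDN 2281019.
The interval is |2278884 − 2281019| = 2135 days.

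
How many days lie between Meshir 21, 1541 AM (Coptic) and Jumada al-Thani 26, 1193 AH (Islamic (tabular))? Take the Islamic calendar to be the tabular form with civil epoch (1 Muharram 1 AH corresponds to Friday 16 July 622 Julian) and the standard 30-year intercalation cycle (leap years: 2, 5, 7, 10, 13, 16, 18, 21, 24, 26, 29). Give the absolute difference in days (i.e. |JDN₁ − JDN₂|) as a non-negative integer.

First date → JDN 2387685; second date → JDN 2371018.
The interval is |2387685 − 2371018| = 16667 days.

16667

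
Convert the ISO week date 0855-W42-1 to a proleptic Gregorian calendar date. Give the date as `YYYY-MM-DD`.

0855-10-18

ISO week 1 of 855 is the week containing the first Thursday of 855.
Week 42, day 1 (Monday) lands on 0855-10-18.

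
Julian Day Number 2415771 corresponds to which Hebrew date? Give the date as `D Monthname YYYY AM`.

The Gregorian equivalent of JDN 2415771 is 21 January 1902.
In the Hebrew calendar that day is 13 Shevat 5662 AM.

13 Shevat 5662 AM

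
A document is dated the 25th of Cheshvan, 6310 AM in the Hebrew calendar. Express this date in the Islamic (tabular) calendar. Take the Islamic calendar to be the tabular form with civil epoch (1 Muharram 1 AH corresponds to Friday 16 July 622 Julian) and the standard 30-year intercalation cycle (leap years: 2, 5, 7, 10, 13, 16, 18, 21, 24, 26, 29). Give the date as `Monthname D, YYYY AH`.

Jumada al-Thani 26, 1987 AH

Both dates share Julian Day Number 2652385; in the tabular Islamic calendar that is 26 Jumada al-Thani 1987 AH.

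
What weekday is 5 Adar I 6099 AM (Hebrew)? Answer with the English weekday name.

Wednesday

In the Gregorian calendar this is 15 February 2339 (JDN 2575407).
Since JDN mod 7 = 2 (0 = Monday), the day is Wednesday.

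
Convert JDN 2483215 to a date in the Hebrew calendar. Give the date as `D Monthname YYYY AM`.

JDN 2483215 is 16 September 2086 in the Gregorian calendar.
In the Hebrew calendar that day is 8 Tishrei 5847 AM.

8 Tishrei 5847 AM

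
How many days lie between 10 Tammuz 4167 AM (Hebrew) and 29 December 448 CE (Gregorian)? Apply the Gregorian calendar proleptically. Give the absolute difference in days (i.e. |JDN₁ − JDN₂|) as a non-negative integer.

15155

JDN of the first date = 1869897.
JDN of the second date = 1885052.
|1885052 − 1869897| = 15155.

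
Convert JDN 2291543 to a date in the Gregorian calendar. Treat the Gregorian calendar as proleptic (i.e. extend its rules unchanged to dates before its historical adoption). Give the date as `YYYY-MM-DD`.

1561-12-06

JDN 2451545 is 1 Jan 2000; 2291543 is −160002 days from there.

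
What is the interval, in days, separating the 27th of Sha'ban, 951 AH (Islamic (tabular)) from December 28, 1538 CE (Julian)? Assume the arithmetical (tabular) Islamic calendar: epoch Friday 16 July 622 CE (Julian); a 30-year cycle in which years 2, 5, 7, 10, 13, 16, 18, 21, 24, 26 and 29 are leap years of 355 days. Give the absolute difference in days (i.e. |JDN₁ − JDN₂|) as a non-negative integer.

JDN of the first date = 2285321.
JDN of the second date = 2283174.
|2283174 − 2285321| = 2147.

2147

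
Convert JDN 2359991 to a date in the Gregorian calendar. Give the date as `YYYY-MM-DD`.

Counting from JDN 2299161 = 15 Oct 1582 gives an offset of 60830 days.

1749-05-02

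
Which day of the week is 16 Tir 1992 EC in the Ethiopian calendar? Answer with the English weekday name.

Tuesday

In the Gregorian calendar this is 25 January 2000 (JDN 2451569).
Since JDN mod 7 = 1 (0 = Monday), the day is Tuesday.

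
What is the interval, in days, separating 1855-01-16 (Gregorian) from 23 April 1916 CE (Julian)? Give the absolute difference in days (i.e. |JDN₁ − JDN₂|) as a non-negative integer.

First date → JDN 2398600; second date → JDN 2420990.
The interval is |2398600 − 2420990| = 22390 days.

22390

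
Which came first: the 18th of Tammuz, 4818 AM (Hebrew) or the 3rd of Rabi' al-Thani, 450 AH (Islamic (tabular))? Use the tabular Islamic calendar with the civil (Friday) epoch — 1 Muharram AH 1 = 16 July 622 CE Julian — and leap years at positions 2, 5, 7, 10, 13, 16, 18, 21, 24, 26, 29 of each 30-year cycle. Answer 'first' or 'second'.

Converting both to JDN: 2107685 vs 2107642; the smaller is the second.

second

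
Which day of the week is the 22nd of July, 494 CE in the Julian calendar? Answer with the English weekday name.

This is JDN 1901694 (23 July 494 Gregorian).
Since JDN mod 7 = 4 (0 = Monday), the day is Friday.

Friday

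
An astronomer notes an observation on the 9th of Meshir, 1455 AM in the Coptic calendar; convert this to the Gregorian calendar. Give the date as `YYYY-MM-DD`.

1739-02-14

Both dates share Julian Day Number 2356261; in the Gregorian calendar that is 14 February 1739 CE.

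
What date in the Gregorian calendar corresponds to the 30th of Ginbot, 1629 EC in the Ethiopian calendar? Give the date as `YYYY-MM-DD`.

Both dates share Julian Day Number 2319117; in the Gregorian calendar that is 4 June 1637 CE.

1637-06-04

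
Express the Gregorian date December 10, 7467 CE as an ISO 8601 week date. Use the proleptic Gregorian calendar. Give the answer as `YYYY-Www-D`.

The weekday is Tuesday (ISO weekday 2).
That Tuesday belongs to ISO week 50 of ISO year 7467.

7467-W50-2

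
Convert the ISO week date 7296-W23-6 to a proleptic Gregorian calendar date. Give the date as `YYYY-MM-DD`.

7296-06-09

ISO week 1 of 7296 is the week containing the first Thursday of 7296.
Week 23, day 6 (Saturday) lands on 7296-06-09.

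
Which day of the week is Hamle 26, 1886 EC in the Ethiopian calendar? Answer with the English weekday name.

This is JDN 2413042 (1 August 1894 Gregorian).
Since JDN mod 7 = 2 (0 = Monday), the day is Wednesday.

Wednesday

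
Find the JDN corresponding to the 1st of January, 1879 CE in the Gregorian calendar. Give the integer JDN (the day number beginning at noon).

2407351

JDN 2299161 is 15 October 1582 CE (Gregorian); the target day is +108190 days from there, so JDN = 2407351.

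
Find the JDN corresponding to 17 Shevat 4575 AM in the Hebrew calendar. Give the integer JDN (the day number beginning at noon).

2018767

In the proleptic Gregorian calendar the same day is 4 February 815.
JDN 2299161 is 15 October 1582 CE (Gregorian); the target day is −280394 days from there, so JDN = 2018767.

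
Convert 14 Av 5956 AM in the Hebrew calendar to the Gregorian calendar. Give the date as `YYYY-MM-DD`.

2196-08-09

Both dates share Julian Day Number 2523354; in the Gregorian calendar that is 9 August 2196 CE.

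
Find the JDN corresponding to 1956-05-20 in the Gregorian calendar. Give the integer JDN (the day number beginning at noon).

JDN 2451545 is 1 January 2000 CE (Gregorian); the target day is −15931 days from there, so JDN = 2435614.

2435614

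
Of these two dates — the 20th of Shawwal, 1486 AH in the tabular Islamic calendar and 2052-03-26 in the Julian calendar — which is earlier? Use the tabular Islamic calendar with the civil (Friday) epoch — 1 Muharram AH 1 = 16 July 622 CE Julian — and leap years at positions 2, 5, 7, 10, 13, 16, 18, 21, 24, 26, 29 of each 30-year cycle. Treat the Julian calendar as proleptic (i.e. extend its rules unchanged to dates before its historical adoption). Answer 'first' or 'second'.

second

The two dates have Julian Day Numbers 2474959 and 2470636 respectively.
Since 2470636 < 2474959, the second date comes first.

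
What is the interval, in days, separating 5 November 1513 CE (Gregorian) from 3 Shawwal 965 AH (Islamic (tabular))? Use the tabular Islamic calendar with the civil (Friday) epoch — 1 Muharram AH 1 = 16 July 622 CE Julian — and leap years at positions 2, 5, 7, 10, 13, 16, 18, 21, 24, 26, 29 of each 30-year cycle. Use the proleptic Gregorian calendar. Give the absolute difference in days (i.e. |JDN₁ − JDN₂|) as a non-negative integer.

16337

First date → JDN 2273980; second date → JDN 2290317.
The interval is |2273980 − 2290317| = 16337 days.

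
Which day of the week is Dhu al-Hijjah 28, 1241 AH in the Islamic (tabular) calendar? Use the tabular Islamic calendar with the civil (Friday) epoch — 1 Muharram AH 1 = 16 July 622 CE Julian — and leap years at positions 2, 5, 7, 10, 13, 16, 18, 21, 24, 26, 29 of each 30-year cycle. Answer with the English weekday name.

In the Gregorian calendar this is 3 August 1826 (JDN 2388207).
2388207 ≡ 3 (mod 7); counting from Monday = 0 gives Thursday.

Thursday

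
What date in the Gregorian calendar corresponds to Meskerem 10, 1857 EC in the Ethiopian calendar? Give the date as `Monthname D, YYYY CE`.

September 19, 1864 CE

Both dates share Julian Day Number 2402134; in the Gregorian calendar that is 19 September 1864 CE.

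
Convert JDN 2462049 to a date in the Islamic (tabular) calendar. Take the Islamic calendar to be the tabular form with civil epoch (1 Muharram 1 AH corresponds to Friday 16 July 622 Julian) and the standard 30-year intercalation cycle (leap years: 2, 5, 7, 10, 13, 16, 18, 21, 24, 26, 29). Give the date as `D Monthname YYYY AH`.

15 Jumada al-Awwal 1450 AH

JDN 2462049 is 4 October 2028 in the Gregorian calendar.
In the tabular Islamic calendar that day is 15 Jumada al-Awwal 1450 AH.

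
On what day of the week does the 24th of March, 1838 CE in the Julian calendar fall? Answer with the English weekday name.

This is JDN 2392470 (5 April 1838 Gregorian).
Since JDN mod 7 = 3 (0 = Monday), the day is Thursday.

Thursday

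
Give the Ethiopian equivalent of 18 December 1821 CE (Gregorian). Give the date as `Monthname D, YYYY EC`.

Tahsas 10, 1814 EC

Both dates share Julian Day Number 2386518; in the Ethiopian calendar that is 10 Tahsas 1814 EC.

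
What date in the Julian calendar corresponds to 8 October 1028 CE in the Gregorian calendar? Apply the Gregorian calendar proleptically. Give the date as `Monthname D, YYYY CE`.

October 2, 1028 CE

For dates in this range the Gregorian date is 6 days ahead of the Julian.
8 October 1028 Gregorian − 6 days → 2 October 1028 Julian.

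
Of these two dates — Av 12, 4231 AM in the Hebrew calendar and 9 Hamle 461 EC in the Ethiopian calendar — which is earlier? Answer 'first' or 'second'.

Converting both to JDN: 1893287 vs 1892544; the smaller is the second.

second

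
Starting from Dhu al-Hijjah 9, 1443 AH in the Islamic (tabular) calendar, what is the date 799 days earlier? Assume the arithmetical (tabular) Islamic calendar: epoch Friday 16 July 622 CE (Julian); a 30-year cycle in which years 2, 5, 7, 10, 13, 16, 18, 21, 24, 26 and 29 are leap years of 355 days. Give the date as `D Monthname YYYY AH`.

8 Ramadan 1441 AH

JDN of Dhu al-Hijjah 9, 1443 AH = 2459770.
2459770 − 799 = 2458971.
JDN 2458971 in the tabular Islamic calendar is 8 Ramadan 1441 AH.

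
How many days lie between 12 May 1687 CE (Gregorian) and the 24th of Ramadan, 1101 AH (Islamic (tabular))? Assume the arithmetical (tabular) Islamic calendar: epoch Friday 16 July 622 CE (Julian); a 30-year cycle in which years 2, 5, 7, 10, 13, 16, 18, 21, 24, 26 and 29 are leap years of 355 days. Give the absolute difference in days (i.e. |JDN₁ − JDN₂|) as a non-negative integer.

First date → JDN 2337356; second date → JDN 2338502.
The interval is |2337356 − 2338502| = 1146 days.

1146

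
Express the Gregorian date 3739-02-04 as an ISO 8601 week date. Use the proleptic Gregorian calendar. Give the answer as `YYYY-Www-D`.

The weekday is Wednesday (ISO weekday 3).
That Wednesday belongs to ISO week 6 of ISO year 3739.

3739-W06-3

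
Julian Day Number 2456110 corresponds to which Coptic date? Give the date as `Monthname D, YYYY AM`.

Paoni 24, 1728 AM

JDN 2456110 is 1 July 2012 in the Gregorian calendar.
In the Coptic calendar that day is Paoni 24, 1728 AM.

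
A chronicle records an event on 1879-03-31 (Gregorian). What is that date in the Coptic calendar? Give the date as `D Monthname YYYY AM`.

Julian Day Number of the source date = 2407440.
Converting JDN 2407440 to the Coptic calendar gives 23 Paremhat 1595 AM.

23 Paremhat 1595 AM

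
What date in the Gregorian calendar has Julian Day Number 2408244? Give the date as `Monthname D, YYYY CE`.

Counting from JDN 2299161 = 15 Oct 1582 gives an offset of 109083 days.

June 12, 1881 CE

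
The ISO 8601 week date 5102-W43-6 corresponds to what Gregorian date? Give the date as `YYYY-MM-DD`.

5102-10-25

ISO week 1 of 5102 is the week containing the first Thursday of 5102.
Week 43, day 6 (Saturday) lands on 5102-10-25.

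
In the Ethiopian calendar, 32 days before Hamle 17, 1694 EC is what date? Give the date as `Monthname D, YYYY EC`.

Sene 15, 1694 EC

JDN of Hamle 17, 1694 EC = 2342905.
2342905 − 32 = 2342873.
JDN 2342873 in the Ethiopian calendar is Sene 15, 1694 EC.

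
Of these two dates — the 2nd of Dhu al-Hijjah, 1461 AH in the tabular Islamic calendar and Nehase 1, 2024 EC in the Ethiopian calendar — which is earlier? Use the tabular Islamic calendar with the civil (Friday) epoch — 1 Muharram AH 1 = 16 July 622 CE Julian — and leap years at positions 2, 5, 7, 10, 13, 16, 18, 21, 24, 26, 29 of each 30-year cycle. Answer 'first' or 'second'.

Converting both to JDN: 2466141 vs 2463452; the smaller is the second.

second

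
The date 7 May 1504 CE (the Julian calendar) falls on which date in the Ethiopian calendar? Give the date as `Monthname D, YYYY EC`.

Julian Day Number of the source date = 2270521.
Converting JDN 2270521 to the Ethiopian calendar gives 12 Ginbot 1496 EC.

Ginbot 12, 1496 EC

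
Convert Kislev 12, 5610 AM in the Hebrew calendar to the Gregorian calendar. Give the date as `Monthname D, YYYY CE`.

November 27, 1849 CE

Both dates share Julian Day Number 2396724; in the Gregorian calendar that is 27 November 1849 CE.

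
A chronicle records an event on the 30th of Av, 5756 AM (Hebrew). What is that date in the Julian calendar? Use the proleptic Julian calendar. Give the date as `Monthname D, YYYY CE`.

Both dates share Julian Day Number 2450311; in the Julian calendar that is 2 August 1996 CE.

August 2, 1996 CE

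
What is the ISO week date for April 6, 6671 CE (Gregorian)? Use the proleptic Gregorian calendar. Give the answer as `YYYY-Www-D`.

The weekday is Thursday (ISO weekday 4).
That Thursday belongs to ISO week 14 of ISO year 6671.

6671-W14-4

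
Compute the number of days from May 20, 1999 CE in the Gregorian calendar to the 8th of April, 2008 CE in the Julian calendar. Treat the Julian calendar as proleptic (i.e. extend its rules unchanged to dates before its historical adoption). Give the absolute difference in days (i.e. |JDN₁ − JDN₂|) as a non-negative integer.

3259

JDN of the first date = 2451319.
JDN of the second date = 2454578.
|2454578 − 2451319| = 3259.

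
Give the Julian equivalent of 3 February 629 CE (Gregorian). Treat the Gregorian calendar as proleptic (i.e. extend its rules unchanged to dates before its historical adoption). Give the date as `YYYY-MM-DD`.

0629-01-31

For dates in this range the Gregorian date is 3 days ahead of the Julian.
3 February 629 Gregorian − 3 days → 31 January 629 Julian.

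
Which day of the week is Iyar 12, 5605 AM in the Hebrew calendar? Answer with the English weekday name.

In the Gregorian calendar this is 19 May 1845 (JDN 2395071).
JDN 2395071 mod 7 = 0, and JDN 0 was a Monday, so this is a Monday.

Monday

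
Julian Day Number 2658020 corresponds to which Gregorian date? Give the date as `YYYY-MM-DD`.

2565-04-23

JDN 2451545 is 1 Jan 2000; 2658020 is +206475 days from there.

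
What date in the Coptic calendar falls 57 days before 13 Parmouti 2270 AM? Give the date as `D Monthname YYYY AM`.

16 Meshir 2270 AM

JDN of 13 Parmouti 2270 AM = 2654004.
2654004 − 57 = 2653947.
JDN 2653947 in the Coptic calendar is 16 Meshir 2270 AM.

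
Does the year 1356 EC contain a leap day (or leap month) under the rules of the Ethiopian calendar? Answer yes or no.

1356 mod 4 = 0; in the Ethiopian calendar a year is leap when year mod 4 = 3, so it is a common year.

no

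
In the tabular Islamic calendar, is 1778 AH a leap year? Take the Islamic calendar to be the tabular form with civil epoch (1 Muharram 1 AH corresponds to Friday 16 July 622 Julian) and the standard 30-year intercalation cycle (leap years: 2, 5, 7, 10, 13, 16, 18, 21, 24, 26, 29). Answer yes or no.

no

Year 1778 AH is year 8 of its 30-year cycle; leap positions are 2, 5, 7, 10, 13, 16, 18, 21, 24, 26, 29, so it is a common year (354 days).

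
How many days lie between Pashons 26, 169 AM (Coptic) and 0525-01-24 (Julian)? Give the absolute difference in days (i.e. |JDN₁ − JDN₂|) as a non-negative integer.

First date → JDN 1886657; second date → JDN 1912838.
The interval is |1886657 − 1912838| = 26181 days.

26181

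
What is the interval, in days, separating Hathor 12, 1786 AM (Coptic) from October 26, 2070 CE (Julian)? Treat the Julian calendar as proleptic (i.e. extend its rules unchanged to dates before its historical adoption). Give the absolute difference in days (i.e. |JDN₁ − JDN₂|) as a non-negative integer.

352

First date → JDN 2477072; second date → JDN 2477424.
The interval is |2477072 − 2477424| = 352 days.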